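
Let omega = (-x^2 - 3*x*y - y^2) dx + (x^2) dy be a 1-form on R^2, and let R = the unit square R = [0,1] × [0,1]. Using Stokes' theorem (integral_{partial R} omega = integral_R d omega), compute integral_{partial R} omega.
integral_(partial R) omega = 7/2

Stokes: integral_partial_R omega = integral_R d omega with d omega = (∂Q/∂x - ∂P/∂y) dx ∧ dy.
  ∂Q/∂x = 2*x
  ∂P/∂y = -3*x - 2*y
  integrand = ∂Q/∂x - ∂P/∂y = 5*x + 2*y.
Integrating over R: integral_0^1 integral_0^1 (5*x + 2*y) dx dy = 7/2.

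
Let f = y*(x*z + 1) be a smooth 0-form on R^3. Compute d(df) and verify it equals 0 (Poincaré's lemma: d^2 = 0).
d(df) = 0

Step 1: df = sum_i (∂f/∂x_i) dx_i = (y*z) dx + (x*z + 1) dy + (x*y) dz.
Step 2: Apply d again. Using the 1-form formula, the coefficient of dx ∧ dy in d(df) is ∂^2 f/∂x ∂y - ∂^2 f/∂y ∂x = (z) - (z) = 0 (equality of mixed partials for smooth f).
Similarly for dx ∧ dz and dy ∧ dz — all coefficients vanish. So d(df) = 0.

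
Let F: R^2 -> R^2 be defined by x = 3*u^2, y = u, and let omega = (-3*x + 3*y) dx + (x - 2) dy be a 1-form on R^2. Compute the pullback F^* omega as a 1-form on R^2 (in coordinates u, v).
F^* omega = (-54*u^3 + 21*u^2 - 2) du

Using F^*(f dg) = (f ∘ F) d(g ∘ F), substitute each coordinate x_i by F_i(u, v) in f_i, and replace dx_i by d F_i = (∂F_i/∂u) du + (∂F_i/∂v) dv.
  For the x component: f_1(F) = 3*u*(1 - 3*u); d F_1 = (6*u) du + (0) dv
  For the y component: f_2(F) = 3*u^2 - 2; d F_2 = (1) du + (0) dv
Combining and collecting du, dv coefficients:
  coeff of du: -54*u^3 + 21*u^2 - 2
  coeff of dv: 0
F^* omega = (-54*u^3 + 21*u^2 - 2) du.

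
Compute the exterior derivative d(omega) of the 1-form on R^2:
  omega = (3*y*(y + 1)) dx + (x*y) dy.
d(omega) = (-5*y - 3) dx ∧ dy

For a 1-form omega = sum_i f_i dx_i, the exterior derivative is
  d(omega) = sum_{i < j} (∂f_j/∂x_i - ∂f_i/∂x_j) dx_i ∧ dx_j.
  coefficient of dx ∧ dy: ∂f_2/∂x - ∂f_1/∂y = ∂(x*y)/∂x - ∂(3*y*(y + 1))/∂y = -5*y - 3
Assembling: d(omega) = (-5*y - 3) dx ∧ dy.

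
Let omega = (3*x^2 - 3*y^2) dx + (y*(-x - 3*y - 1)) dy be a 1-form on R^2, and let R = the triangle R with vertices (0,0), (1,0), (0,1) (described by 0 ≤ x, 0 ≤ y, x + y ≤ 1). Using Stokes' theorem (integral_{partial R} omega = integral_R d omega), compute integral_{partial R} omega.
integral_(partial R) omega = 5/6

Stokes: integral_partial_R omega = integral_R d omega with d omega = (∂Q/∂x - ∂P/∂y) dx ∧ dy.
  ∂Q/∂x = -y
  ∂P/∂y = -6*y
  integrand = ∂Q/∂x - ∂P/∂y = 5*y.
Integrating over R: integral_0^1 integral_0^{1-x} (5*y) dy dx = 5/6.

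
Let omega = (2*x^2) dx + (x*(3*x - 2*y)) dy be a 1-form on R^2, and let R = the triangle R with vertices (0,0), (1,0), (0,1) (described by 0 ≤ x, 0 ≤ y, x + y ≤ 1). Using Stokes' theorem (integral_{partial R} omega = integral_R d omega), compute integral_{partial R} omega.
integral_(partial R) omega = 2/3

Stokes: integral_partial_R omega = integral_R d omega with d omega = (∂Q/∂x - ∂P/∂y) dx ∧ dy.
  ∂Q/∂x = 6*x - 2*y
  ∂P/∂y = 0
  integrand = ∂Q/∂x - ∂P/∂y = 6*x - 2*y.
Integrating over R: integral_0^1 integral_0^{1-x} (6*x - 2*y) dy dx = 2/3.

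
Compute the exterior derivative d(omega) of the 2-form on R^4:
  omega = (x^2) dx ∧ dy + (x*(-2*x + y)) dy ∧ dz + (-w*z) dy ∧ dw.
d(omega) = (-4*x + y) dx ∧ dy ∧ dz + (w) dy ∧ dz ∧ dw

For a 2-form omega = sum_{i<j} g_{ij} dx_i ∧ dx_j, the exterior derivative is
  d(omega) = sum_{i<j} d(g_{ij}) ∧ dx_i ∧ dx_j = sum_{i<j, k} (∂g_{ij}/∂x_k) dx_k ∧ dx_i ∧ dx_j.
Expand each term, using dx_k ∧ dx_i ∧ dx_j = sgn(permutation) dx_{(a)} ∧ dx_{(b)} ∧ dx_{(c)} with (a < b < c) sorted:
  d(x*(-2*x + y)) includes (∂/∂x)(x*(-2*x + y)) dx = (-4*x + y) dx, which multiplied by dy ∧ dz gives (-4*x + y) dx ∧ dy ∧ dz
  d(-w*z) includes (∂/∂z)(-w*z) dz = (-w) dz, which multiplied by dy ∧ dw gives (w) dy ∧ dz ∧ dw
Collecting like 3-forms: d(omega) = (-4*x + y) dx ∧ dy ∧ dz + (w) dy ∧ dz ∧ dw.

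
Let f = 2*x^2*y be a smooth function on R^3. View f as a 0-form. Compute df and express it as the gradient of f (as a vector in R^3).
df = (4*x*y) dx + (2*x^2) dy + (0) dz; grad f = (4*x*y, 2*x^2, 0)

For a 0-form f, d f = (∂f/∂x) dx + (∂f/∂y) dy + (∂f/∂z) dz. The components of the vector representation are exactly the entries of grad f in Cartesian coordinates:
  ∂f/∂x = 4*x*y
  ∂f/∂y = 2*x^2
  ∂f/∂z = 0.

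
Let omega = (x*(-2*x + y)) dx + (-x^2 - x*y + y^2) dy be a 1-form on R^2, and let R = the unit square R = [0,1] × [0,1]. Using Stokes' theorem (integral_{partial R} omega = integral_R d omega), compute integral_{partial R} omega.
integral_(partial R) omega = -2

Stokes: integral_partial_R omega = integral_R d omega with d omega = (∂Q/∂x - ∂P/∂y) dx ∧ dy.
  ∂Q/∂x = -2*x - y
  ∂P/∂y = x
  integrand = ∂Q/∂x - ∂P/∂y = -3*x - y.
Integrating over R: integral_0^1 integral_0^1 (-3*x - y) dx dy = -2.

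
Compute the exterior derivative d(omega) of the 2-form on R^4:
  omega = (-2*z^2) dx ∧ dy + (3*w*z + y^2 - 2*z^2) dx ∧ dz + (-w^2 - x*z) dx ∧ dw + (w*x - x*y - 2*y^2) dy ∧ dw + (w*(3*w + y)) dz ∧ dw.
d(omega) = (-2*y - 4*z) dx ∧ dy ∧ dz + (x + 3*z) dx ∧ dz ∧ dw + (w - y) dx ∧ dy ∧ dw + (w) dy ∧ dz ∧ dw

For a 2-form omega = sum_{i<j} g_{ij} dx_i ∧ dx_j, the exterior derivative is
  d(omega) = sum_{i<j} d(g_{ij}) ∧ dx_i ∧ dx_j = sum_{i<j, k} (∂g_{ij}/∂x_k) dx_k ∧ dx_i ∧ dx_j.
Expand each term, using dx_k ∧ dx_i ∧ dx_j = sgn(permutation) dx_{(a)} ∧ dx_{(b)} ∧ dx_{(c)} with (a < b < c) sorted:
  d(-2*z^2) includes (∂/∂z)(-2*z^2) dz = (-4*z) dz, which multiplied by dx ∧ dy gives (-4*z) dx ∧ dy ∧ dz
  d(3*w*z + y^2 - 2*z^2) includes (∂/∂y)(3*w*z + y^2 - 2*z^2) dy = (2*y) dy, which multiplied by dx ∧ dz gives (-2*y) dx ∧ dy ∧ dz
  d(3*w*z + y^2 - 2*z^2) includes (∂/∂w)(3*w*z + y^2 - 2*z^2) dw = (3*z) dw, which multiplied by dx ∧ dz gives (3*z) dx ∧ dz ∧ dw
  d(-w^2 - x*z) includes (∂/∂z)(-w^2 - x*z) dz = (-x) dz, which multiplied by dx ∧ dw gives (x) dx ∧ dz ∧ dw
  d(w*x - x*y - 2*y^2) includes (∂/∂x)(w*x - x*y - 2*y^2) dx = (w - y) dx, which multiplied by dy ∧ dw gives (w - y) dx ∧ dy ∧ dw
  d(w*(3*w + y)) includes (∂/∂y)(w*(3*w + y)) dy = (w) dy, which multiplied by dz ∧ dw gives (w) dy ∧ dz ∧ dw
Collecting like 3-forms: d(omega) = (-2*y - 4*z) dx ∧ dy ∧ dz + (x + 3*z) dx ∧ dz ∧ dw + (w - y) dx ∧ dy ∧ dw + (w) dy ∧ dz ∧ dw.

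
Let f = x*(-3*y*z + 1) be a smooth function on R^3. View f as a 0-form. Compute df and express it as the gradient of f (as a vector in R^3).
df = (-3*y*z + 1) dx + (-3*x*z) dy + (-3*x*y) dz; grad f = (-3*y*z + 1, -3*x*z, -3*x*y)

For a 0-form f, d f = (∂f/∂x) dx + (∂f/∂y) dy + (∂f/∂z) dz. The components of the vector representation are exactly the entries of grad f in Cartesian coordinates:
  ∂f/∂x = -3*y*z + 1
  ∂f/∂y = -3*x*z
  ∂f/∂z = -3*x*y.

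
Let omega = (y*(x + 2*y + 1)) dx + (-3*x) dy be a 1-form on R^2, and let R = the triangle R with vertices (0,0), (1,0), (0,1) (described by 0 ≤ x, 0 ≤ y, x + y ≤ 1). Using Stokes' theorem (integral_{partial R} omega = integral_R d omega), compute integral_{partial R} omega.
integral_(partial R) omega = -17/6

Stokes: integral_partial_R omega = integral_R d omega with d omega = (∂Q/∂x - ∂P/∂y) dx ∧ dy.
  ∂Q/∂x = -3
  ∂P/∂y = x + 4*y + 1
  integrand = ∂Q/∂x - ∂P/∂y = -x - 4*y - 4.
Integrating over R: integral_0^1 integral_0^{1-x} (-x - 4*y - 4) dy dx = -17/6.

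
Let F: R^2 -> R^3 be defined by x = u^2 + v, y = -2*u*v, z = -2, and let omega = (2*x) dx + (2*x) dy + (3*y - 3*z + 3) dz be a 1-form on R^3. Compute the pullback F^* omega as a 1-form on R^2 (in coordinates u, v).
F^* omega = (4*u^3 - 4*u^2*v + 4*u*v - 4*v^2) du + (-4*u^3 + 2*u^2 - 4*u*v + 2*v) dv

Using F^*(f dg) = (f ∘ F) d(g ∘ F), substitute each coordinate x_i by F_i(u, v) in f_i, and replace dx_i by d F_i = (∂F_i/∂u) du + (∂F_i/∂v) dv.
  For the x component: f_1(F) = 2*u^2 + 2*v; d F_1 = (2*u) du + (1) dv
  For the y component: f_2(F) = 2*u^2 + 2*v; d F_2 = (-2*v) du + (-2*u) dv
  For the z component: f_3(F) = -6*u*v + 9; d F_3 = (0) du + (0) dv
Combining and collecting du, dv coefficients:
  coeff of du: 4*u^3 - 4*u^2*v + 4*u*v - 4*v^2
  coeff of dv: -4*u^3 + 2*u^2 - 4*u*v + 2*v
F^* omega = (4*u^3 - 4*u^2*v + 4*u*v - 4*v^2) du + (-4*u^3 + 2*u^2 - 4*u*v + 2*v) dv.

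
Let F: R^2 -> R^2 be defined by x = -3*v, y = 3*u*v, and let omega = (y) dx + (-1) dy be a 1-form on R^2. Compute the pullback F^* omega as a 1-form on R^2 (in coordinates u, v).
F^* omega = (-3*v) du + (3*u*(-3*v - 1)) dv

Using F^*(f dg) = (f ∘ F) d(g ∘ F), substitute each coordinate x_i by F_i(u, v) in f_i, and replace dx_i by d F_i = (∂F_i/∂u) du + (∂F_i/∂v) dv.
  For the x component: f_1(F) = 3*u*v; d F_1 = (0) du + (-3) dv
  For the y component: f_2(F) = -1; d F_2 = (3*v) du + (3*u) dv
Combining and collecting du, dv coefficients:
  coeff of du: -3*v
  coeff of dv: 3*u*(-3*v - 1)
F^* omega = (-3*v) du + (3*u*(-3*v - 1)) dv.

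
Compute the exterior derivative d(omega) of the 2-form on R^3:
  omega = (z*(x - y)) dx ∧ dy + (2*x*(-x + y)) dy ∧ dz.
d(omega) = (-3*x + y) dx ∧ dy ∧ dz

For a 2-form omega = sum_{i<j} g_{ij} dx_i ∧ dx_j, the exterior derivative is
  d(omega) = sum_{i<j} d(g_{ij}) ∧ dx_i ∧ dx_j = sum_{i<j, k} (∂g_{ij}/∂x_k) dx_k ∧ dx_i ∧ dx_j.
Expand each term, using dx_k ∧ dx_i ∧ dx_j = sgn(permutation) dx_{(a)} ∧ dx_{(b)} ∧ dx_{(c)} with (a < b < c) sorted:
  d(z*(x - y)) includes (∂/∂z)(z*(x - y)) dz = (x - y) dz, which multiplied by dx ∧ dy gives (x - y) dx ∧ dy ∧ dz
  d(2*x*(-x + y)) includes (∂/∂x)(2*x*(-x + y)) dx = (-4*x + 2*y) dx, which multiplied by dy ∧ dz gives (-4*x + 2*y) dx ∧ dy ∧ dz
Collecting like 3-forms: d(omega) = (-3*x + y) dx ∧ dy ∧ dz.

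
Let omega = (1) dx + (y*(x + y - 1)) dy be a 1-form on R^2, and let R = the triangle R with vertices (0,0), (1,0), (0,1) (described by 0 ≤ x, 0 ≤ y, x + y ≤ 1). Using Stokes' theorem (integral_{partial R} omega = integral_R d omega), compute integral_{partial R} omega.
integral_(partial R) omega = 1/6

Stokes: integral_partial_R omega = integral_R d omega with d omega = (∂Q/∂x - ∂P/∂y) dx ∧ dy.
  ∂Q/∂x = y
  ∂P/∂y = 0
  integrand = ∂Q/∂x - ∂P/∂y = y.
Integrating over R: integral_0^1 integral_0^{1-x} (y) dy dx = 1/6.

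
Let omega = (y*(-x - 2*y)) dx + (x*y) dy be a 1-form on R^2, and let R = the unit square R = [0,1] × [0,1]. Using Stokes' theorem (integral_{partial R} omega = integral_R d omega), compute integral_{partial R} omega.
integral_(partial R) omega = 3

Stokes: integral_partial_R omega = integral_R d omega with d omega = (∂Q/∂x - ∂P/∂y) dx ∧ dy.
  ∂Q/∂x = y
  ∂P/∂y = -x - 4*y
  integrand = ∂Q/∂x - ∂P/∂y = x + 5*y.
Integrating over R: integral_0^1 integral_0^1 (x + 5*y) dx dy = 3.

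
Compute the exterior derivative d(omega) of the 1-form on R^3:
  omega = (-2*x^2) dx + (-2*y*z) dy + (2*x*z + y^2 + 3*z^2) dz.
d(omega) = (2*z) dx ∧ dz + (4*y) dy ∧ dz

For a 1-form omega = sum_i f_i dx_i, the exterior derivative is
  d(omega) = sum_{i < j} (∂f_j/∂x_i - ∂f_i/∂x_j) dx_i ∧ dx_j.
  coefficient of dx ∧ dz: ∂f_3/∂x - ∂f_1/∂z = ∂(2*x*z + y^2 + 3*z^2)/∂x - ∂(-2*x^2)/∂z = 2*z
  coefficient of dy ∧ dz: ∂f_3/∂y - ∂f_2/∂z = ∂(2*x*z + y^2 + 3*z^2)/∂y - ∂(-2*y*z)/∂z = 4*y
Assembling: d(omega) = (2*z) dx ∧ dz + (4*y) dy ∧ dz.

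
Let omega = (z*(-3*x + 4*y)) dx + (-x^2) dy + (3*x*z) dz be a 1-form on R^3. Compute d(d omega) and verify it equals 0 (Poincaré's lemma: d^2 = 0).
d(d omega) = 0

Step 1: d omega = sum_{i<j} (∂f_j/∂x_i - ∂f_i/∂x_j) dx_i ∧ dx_j:
  coeff of dx ∧ dy: -2*x - 4*z
  coeff of dx ∧ dz: 3*x - 4*y + 3*z
  coeff of dy ∧ dz: 0
Step 2: Apply d again to each 2-form coefficient. The only possible 3-form in R^3 is dx ∧ dy ∧ dz, with coefficient
  ∂(coeff of dy∧dz)/∂x - ∂(coeff of dx∧dz)/∂y + ∂(coeff of dx∧dy)/∂z
  = ∂/∂x (0) - ∂/∂y (3*x - 4*y + 3*z) + ∂/∂z (-2*x - 4*z).
Each of these terms simplifies to sums of mixed partials that cancel in pairs. The result is 0 (by equality of mixed partials for smooth functions — Schwarz / Clairaut).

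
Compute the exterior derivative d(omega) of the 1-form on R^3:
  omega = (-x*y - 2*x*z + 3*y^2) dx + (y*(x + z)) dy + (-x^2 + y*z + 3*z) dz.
d(omega) = (x - 5*y) dx ∧ dy + (-y + z) dy ∧ dz

For a 1-form omega = sum_i f_i dx_i, the exterior derivative is
  d(omega) = sum_{i < j} (∂f_j/∂x_i - ∂f_i/∂x_j) dx_i ∧ dx_j.
  coefficient of dx ∧ dy: ∂f_2/∂x - ∂f_1/∂y = ∂(y*(x + z))/∂x - ∂(-x*y - 2*x*z + 3*y^2)/∂y = x - 5*y
  coefficient of dy ∧ dz: ∂f_3/∂y - ∂f_2/∂z = ∂(-x^2 + y*z + 3*z)/∂y - ∂(y*(x + z))/∂z = -y + z
Assembling: d(omega) = (x - 5*y) dx ∧ dy + (-y + z) dy ∧ dz.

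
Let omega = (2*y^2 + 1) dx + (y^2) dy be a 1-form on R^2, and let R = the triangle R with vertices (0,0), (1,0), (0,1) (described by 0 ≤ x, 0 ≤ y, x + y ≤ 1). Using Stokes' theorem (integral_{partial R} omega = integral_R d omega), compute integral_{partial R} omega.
integral_(partial R) omega = -2/3

Stokes: integral_partial_R omega = integral_R d omega with d omega = (∂Q/∂x - ∂P/∂y) dx ∧ dy.
  ∂Q/∂x = 0
  ∂P/∂y = 4*y
  integrand = ∂Q/∂x - ∂P/∂y = -4*y.
Integrating over R: integral_0^1 integral_0^{1-x} (-4*y) dy dx = -2/3.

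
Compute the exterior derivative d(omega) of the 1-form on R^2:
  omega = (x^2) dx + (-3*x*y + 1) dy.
d(omega) = (-3*y) dx ∧ dy

For a 1-form omega = sum_i f_i dx_i, the exterior derivative is
  d(omega) = sum_{i < j} (∂f_j/∂x_i - ∂f_i/∂x_j) dx_i ∧ dx_j.
  coefficient of dx ∧ dy: ∂f_2/∂x - ∂f_1/∂y = ∂(-3*x*y + 1)/∂x - ∂(x^2)/∂y = -3*y
Assembling: d(omega) = (-3*y) dx ∧ dy.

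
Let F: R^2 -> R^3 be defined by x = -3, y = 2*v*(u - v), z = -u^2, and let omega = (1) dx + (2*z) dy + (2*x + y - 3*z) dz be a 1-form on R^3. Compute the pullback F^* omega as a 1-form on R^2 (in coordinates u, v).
F^* omega = (2*u*(-3*u^2 - 4*u*v + 2*v^2 + 6)) du + (4*u^2*(-u + 2*v)) dv

Using F^*(f dg) = (f ∘ F) d(g ∘ F), substitute each coordinate x_i by F_i(u, v) in f_i, and replace dx_i by d F_i = (∂F_i/∂u) du + (∂F_i/∂v) dv.
  For the x component: f_1(F) = 1; d F_1 = (0) du + (0) dv
  For the y component: f_2(F) = -2*u^2; d F_2 = (2*v) du + (2*u - 4*v) dv
  For the z component: f_3(F) = 3*u^2 + 2*u*v - 2*v^2 - 6; d F_3 = (-2*u) du + (0) dv
Combining and collecting du, dv coefficients:
  coeff of du: 2*u*(-3*u^2 - 4*u*v + 2*v^2 + 6)
  coeff of dv: 4*u^2*(-u + 2*v)
F^* omega = (2*u*(-3*u^2 - 4*u*v + 2*v^2 + 6)) du + (4*u^2*(-u + 2*v)) dv.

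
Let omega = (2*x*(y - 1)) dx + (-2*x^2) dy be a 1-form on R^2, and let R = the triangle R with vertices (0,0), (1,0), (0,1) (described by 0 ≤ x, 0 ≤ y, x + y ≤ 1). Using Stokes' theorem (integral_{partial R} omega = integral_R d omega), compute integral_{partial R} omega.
integral_(partial R) omega = -1

Stokes: integral_partial_R omega = integral_R d omega with d omega = (∂Q/∂x - ∂P/∂y) dx ∧ dy.
  ∂Q/∂x = -4*x
  ∂P/∂y = 2*x
  integrand = ∂Q/∂x - ∂P/∂y = -6*x.
Integrating over R: integral_0^1 integral_0^{1-x} (-6*x) dy dx = -1.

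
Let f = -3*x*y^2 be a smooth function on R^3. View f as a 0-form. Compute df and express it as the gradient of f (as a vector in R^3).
df = (-3*y^2) dx + (-6*x*y) dy + (0) dz; grad f = (-3*y^2, -6*x*y, 0)

For a 0-form f, d f = (∂f/∂x) dx + (∂f/∂y) dy + (∂f/∂z) dz. The components of the vector representation are exactly the entries of grad f in Cartesian coordinates:
  ∂f/∂x = -3*y^2
  ∂f/∂y = -6*x*y
  ∂f/∂z = 0.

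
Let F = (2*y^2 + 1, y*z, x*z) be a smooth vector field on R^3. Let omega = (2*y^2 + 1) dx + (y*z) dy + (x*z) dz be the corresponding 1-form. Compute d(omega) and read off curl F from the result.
d(omega) = (-y) dy ∧ dz + (-z) dz ∧ dx + (-4*y) dx ∧ dy; curl F = (-y, -z, -4*y)

d omega = sum_{i<j} (∂f_j/∂x_i - ∂f_i/∂x_j) dx_i ∧ dx_j. Under the identification (dy ∧ dz, dz ∧ dx, dx ∧ dy) ↔ (e_x, e_y, e_z), the coefficients are exactly the components of curl F. Compute:
  ∂R/∂y - ∂Q/∂z = (0) - (y) = -y
  ∂P/∂z - ∂R/∂x = (0) - (z) = -z
  ∂Q/∂x - ∂P/∂y = (0) - (4*y) = -4*y.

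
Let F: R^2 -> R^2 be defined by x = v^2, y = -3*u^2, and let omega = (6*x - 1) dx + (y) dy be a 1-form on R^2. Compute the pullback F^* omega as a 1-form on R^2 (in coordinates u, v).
F^* omega = (18*u^3) du + (12*v^3 - 2*v) dv

Using F^*(f dg) = (f ∘ F) d(g ∘ F), substitute each coordinate x_i by F_i(u, v) in f_i, and replace dx_i by d F_i = (∂F_i/∂u) du + (∂F_i/∂v) dv.
  For the x component: f_1(F) = 6*v^2 - 1; d F_1 = (0) du + (2*v) dv
  For the y component: f_2(F) = -3*u^2; d F_2 = (-6*u) du + (0) dv
Combining and collecting du, dv coefficients:
  coeff of du: 18*u^3
  coeff of dv: 12*v^3 - 2*v
F^* omega = (18*u^3) du + (12*v^3 - 2*v) dv.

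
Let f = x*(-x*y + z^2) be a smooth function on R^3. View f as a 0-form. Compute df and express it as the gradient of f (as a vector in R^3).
df = (-2*x*y + z^2) dx + (-x^2) dy + (2*x*z) dz; grad f = (-2*x*y + z^2, -x^2, 2*x*z)

For a 0-form f, d f = (∂f/∂x) dx + (∂f/∂y) dy + (∂f/∂z) dz. The components of the vector representation are exactly the entries of grad f in Cartesian coordinates:
  ∂f/∂x = -2*x*y + z^2
  ∂f/∂y = -x^2
  ∂f/∂z = 2*x*z.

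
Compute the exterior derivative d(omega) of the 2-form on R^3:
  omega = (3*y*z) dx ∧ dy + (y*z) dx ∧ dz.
d(omega) = (3*y - z) dx ∧ dy ∧ dz

For a 2-form omega = sum_{i<j} g_{ij} dx_i ∧ dx_j, the exterior derivative is
  d(omega) = sum_{i<j} d(g_{ij}) ∧ dx_i ∧ dx_j = sum_{i<j, k} (∂g_{ij}/∂x_k) dx_k ∧ dx_i ∧ dx_j.
Expand each term, using dx_k ∧ dx_i ∧ dx_j = sgn(permutation) dx_{(a)} ∧ dx_{(b)} ∧ dx_{(c)} with (a < b < c) sorted:
  d(3*y*z) includes (∂/∂z)(3*y*z) dz = (3*y) dz, which multiplied by dx ∧ dy gives (3*y) dx ∧ dy ∧ dz
  d(y*z) includes (∂/∂y)(y*z) dy = (z) dy, which multiplied by dx ∧ dz gives (-z) dx ∧ dy ∧ dz
Collecting like 3-forms: d(omega) = (3*y - z) dx ∧ dy ∧ dz.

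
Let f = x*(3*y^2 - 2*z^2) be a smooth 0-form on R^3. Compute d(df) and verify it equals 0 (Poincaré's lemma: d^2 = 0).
d(df) = 0

Step 1: df = sum_i (∂f/∂x_i) dx_i = (3*y^2 - 2*z^2) dx + (6*x*y) dy + (-4*x*z) dz.
Step 2: Apply d again. Using the 1-form formula, the coefficient of dx ∧ dy in d(df) is ∂^2 f/∂x ∂y - ∂^2 f/∂y ∂x = (6*y) - (6*y) = 0 (equality of mixed partials for smooth f).
Similarly for dx ∧ dz and dy ∧ dz — all coefficients vanish. So d(df) = 0.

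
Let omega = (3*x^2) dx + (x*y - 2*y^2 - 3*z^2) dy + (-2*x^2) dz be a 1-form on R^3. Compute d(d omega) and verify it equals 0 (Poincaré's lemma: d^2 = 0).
d(d omega) = 0

Step 1: d omega = sum_{i<j} (∂f_j/∂x_i - ∂f_i/∂x_j) dx_i ∧ dx_j:
  coeff of dx ∧ dy: y
  coeff of dx ∧ dz: -4*x
  coeff of dy ∧ dz: 6*z
Step 2: Apply d again to each 2-form coefficient. The only possible 3-form in R^3 is dx ∧ dy ∧ dz, with coefficient
  ∂(coeff of dy∧dz)/∂x - ∂(coeff of dx∧dz)/∂y + ∂(coeff of dx∧dy)/∂z
  = ∂/∂x (6*z) - ∂/∂y (-4*x) + ∂/∂z (y).
Each of these terms simplifies to sums of mixed partials that cancel in pairs. The result is 0 (by equality of mixed partials for smooth functions — Schwarz / Clairaut).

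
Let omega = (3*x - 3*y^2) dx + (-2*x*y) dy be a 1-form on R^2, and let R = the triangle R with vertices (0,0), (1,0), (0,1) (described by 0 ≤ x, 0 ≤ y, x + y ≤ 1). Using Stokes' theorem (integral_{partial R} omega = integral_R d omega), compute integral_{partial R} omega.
integral_(partial R) omega = 2/3

Stokes: integral_partial_R omega = integral_R d omega with d omega = (∂Q/∂x - ∂P/∂y) dx ∧ dy.
  ∂Q/∂x = -2*y
  ∂P/∂y = -6*y
  integrand = ∂Q/∂x - ∂P/∂y = 4*y.
Integrating over R: integral_0^1 integral_0^{1-x} (4*y) dy dx = 2/3.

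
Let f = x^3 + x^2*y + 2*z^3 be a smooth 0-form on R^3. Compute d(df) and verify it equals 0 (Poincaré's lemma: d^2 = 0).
d(df) = 0

Step 1: df = sum_i (∂f/∂x_i) dx_i = (x*(3*x + 2*y)) dx + (x^2) dy + (6*z^2) dz.
Step 2: Apply d again. Using the 1-form formula, the coefficient of dx ∧ dy in d(df) is ∂^2 f/∂x ∂y - ∂^2 f/∂y ∂x = (2*x) - (2*x) = 0 (equality of mixed partials for smooth f).
Similarly for dx ∧ dz and dy ∧ dz — all coefficients vanish. So d(df) = 0.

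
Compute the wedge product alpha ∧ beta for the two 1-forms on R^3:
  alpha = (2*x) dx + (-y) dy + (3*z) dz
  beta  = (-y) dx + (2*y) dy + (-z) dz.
alpha ∧ beta = (y*(4*x - y)) dx ∧ dy + (z*(-2*x + 3*y)) dx ∧ dz + (-5*y*z) dy ∧ dz

Distribute the wedge, using dx_i ∧ dx_j = -dx_j ∧ dx_i and dx_i ∧ dx_i = 0. For each pair (i, j) with i < j, the coefficient of dx_i ∧ dx_j in alpha ∧ beta is (alpha_i * beta_j - alpha_j * beta_i). Collecting: alpha ∧ beta = (y*(4*x - y)) dx ∧ dy + (z*(-2*x + 3*y)) dx ∧ dz + (-5*y*z) dy ∧ dz.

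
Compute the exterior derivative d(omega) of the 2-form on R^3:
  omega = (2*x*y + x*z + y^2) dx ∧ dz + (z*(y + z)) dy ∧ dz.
d(omega) = (-2*x - 2*y) dx ∧ dy ∧ dz

For a 2-form omega = sum_{i<j} g_{ij} dx_i ∧ dx_j, the exterior derivative is
  d(omega) = sum_{i<j} d(g_{ij}) ∧ dx_i ∧ dx_j = sum_{i<j, k} (∂g_{ij}/∂x_k) dx_k ∧ dx_i ∧ dx_j.
Expand each term, using dx_k ∧ dx_i ∧ dx_j = sgn(permutation) dx_{(a)} ∧ dx_{(b)} ∧ dx_{(c)} with (a < b < c) sorted:
  d(2*x*y + x*z + y^2) includes (∂/∂y)(2*x*y + x*z + y^2) dy = (2*x + 2*y) dy, which multiplied by dx ∧ dz gives (-2*x - 2*y) dx ∧ dy ∧ dz
Collecting like 3-forms: d(omega) = (-2*x - 2*y) dx ∧ dy ∧ dz.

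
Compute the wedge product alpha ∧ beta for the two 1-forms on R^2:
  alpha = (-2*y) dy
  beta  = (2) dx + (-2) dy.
alpha ∧ beta = (4*y) dx ∧ dy

Distribute the wedge, using dx_i ∧ dx_j = -dx_j ∧ dx_i and dx_i ∧ dx_i = 0. For each pair (i, j) with i < j, the coefficient of dx_i ∧ dx_j in alpha ∧ beta is (alpha_i * beta_j - alpha_j * beta_i). Collecting: alpha ∧ beta = (4*y) dx ∧ dy.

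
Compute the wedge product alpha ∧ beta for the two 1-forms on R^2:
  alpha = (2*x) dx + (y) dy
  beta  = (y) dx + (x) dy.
alpha ∧ beta = (2*x^2 - y^2) dx ∧ dy

Distribute the wedge, using dx_i ∧ dx_j = -dx_j ∧ dx_i and dx_i ∧ dx_i = 0. For each pair (i, j) with i < j, the coefficient of dx_i ∧ dx_j in alpha ∧ beta is (alpha_i * beta_j - alpha_j * beta_i). Collecting: alpha ∧ beta = (2*x^2 - y^2) dx ∧ dy.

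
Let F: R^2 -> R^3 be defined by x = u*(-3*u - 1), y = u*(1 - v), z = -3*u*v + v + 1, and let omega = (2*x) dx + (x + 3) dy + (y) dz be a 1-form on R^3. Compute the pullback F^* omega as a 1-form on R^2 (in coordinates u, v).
F^* omega = (36*u^3 + 3*u^2*v + 15*u^2 + 3*u*v^2 - 2*u*v + u - 3*v + 3) du + (u*(3*u^2 + 3*u*v - 2*u - v - 2)) dv

Using F^*(f dg) = (f ∘ F) d(g ∘ F), substitute each coordinate x_i by F_i(u, v) in f_i, and replace dx_i by d F_i = (∂F_i/∂u) du + (∂F_i/∂v) dv.
  For the x component: f_1(F) = 2*u*(-3*u - 1); d F_1 = (-6*u - 1) du + (0) dv
  For the y component: f_2(F) = -3*u^2 - u + 3; d F_2 = (1 - v) du + (-u) dv
  For the z component: f_3(F) = u*(1 - v); d F_3 = (-3*v) du + (1 - 3*u) dv
Combining and collecting du, dv coefficients:
  coeff of du: 36*u^3 + 3*u^2*v + 15*u^2 + 3*u*v^2 - 2*u*v + u - 3*v + 3
  coeff of dv: u*(3*u^2 + 3*u*v - 2*u - v - 2)
F^* omega = (36*u^3 + 3*u^2*v + 15*u^2 + 3*u*v^2 - 2*u*v + u - 3*v + 3) du + (u*(3*u^2 + 3*u*v - 2*u - v - 2)) dv.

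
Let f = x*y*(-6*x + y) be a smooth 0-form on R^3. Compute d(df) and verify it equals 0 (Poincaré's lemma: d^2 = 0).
d(df) = 0

Step 1: df = sum_i (∂f/∂x_i) dx_i = (y*(-12*x + y)) dx + (2*x*(-3*x + y)) dy + (0) dz.
Step 2: Apply d again. Using the 1-form formula, the coefficient of dx ∧ dy in d(df) is ∂^2 f/∂x ∂y - ∂^2 f/∂y ∂x = (-12*x + 2*y) - (-12*x + 2*y) = 0 (equality of mixed partials for smooth f).
Similarly for dx ∧ dz and dy ∧ dz — all coefficients vanish. So d(df) = 0.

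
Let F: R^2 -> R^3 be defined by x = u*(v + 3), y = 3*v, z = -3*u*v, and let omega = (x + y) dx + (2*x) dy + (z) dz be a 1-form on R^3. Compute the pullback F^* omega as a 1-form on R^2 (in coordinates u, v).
F^* omega = (10*u*v^2 + 6*u*v + 9*u + 3*v^2 + 9*v) du + (u*(10*u*v + 3*u + 9*v + 18)) dv

Using F^*(f dg) = (f ∘ F) d(g ∘ F), substitute each coordinate x_i by F_i(u, v) in f_i, and replace dx_i by d F_i = (∂F_i/∂u) du + (∂F_i/∂v) dv.
  For the x component: f_1(F) = u*v + 3*u + 3*v; d F_1 = (v + 3) du + (u) dv
  For the y component: f_2(F) = 2*u*(v + 3); d F_2 = (0) du + (3) dv
  For the z component: f_3(F) = -3*u*v; d F_3 = (-3*v) du + (-3*u) dv
Combining and collecting du, dv coefficients:
  coeff of du: 10*u*v^2 + 6*u*v + 9*u + 3*v^2 + 9*v
  coeff of dv: u*(10*u*v + 3*u + 9*v + 18)
F^* omega = (10*u*v^2 + 6*u*v + 9*u + 3*v^2 + 9*v) du + (u*(10*u*v + 3*u + 9*v + 18)) dv.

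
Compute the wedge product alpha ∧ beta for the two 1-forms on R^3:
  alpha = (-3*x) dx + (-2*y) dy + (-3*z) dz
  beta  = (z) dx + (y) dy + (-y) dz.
alpha ∧ beta = (y*(-3*x + 2*z)) dx ∧ dy + (3*x*y + 3*z^2) dx ∧ dz + (y*(2*y + 3*z)) dy ∧ dz

Distribute the wedge, using dx_i ∧ dx_j = -dx_j ∧ dx_i and dx_i ∧ dx_i = 0. For each pair (i, j) with i < j, the coefficient of dx_i ∧ dx_j in alpha ∧ beta is (alpha_i * beta_j - alpha_j * beta_i). Collecting: alpha ∧ beta = (y*(-3*x + 2*z)) dx ∧ dy + (3*x*y + 3*z^2) dx ∧ dz + (y*(2*y + 3*z)) dy ∧ dz.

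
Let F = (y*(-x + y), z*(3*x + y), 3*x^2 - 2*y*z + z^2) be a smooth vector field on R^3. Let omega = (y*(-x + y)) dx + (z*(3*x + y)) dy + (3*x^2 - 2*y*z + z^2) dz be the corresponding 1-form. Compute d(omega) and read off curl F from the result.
d(omega) = (-3*x - y - 2*z) dy ∧ dz + (-6*x) dz ∧ dx + (x - 2*y + 3*z) dx ∧ dy; curl F = (-3*x - y - 2*z, -6*x, x - 2*y + 3*z)

d omega = sum_{i<j} (∂f_j/∂x_i - ∂f_i/∂x_j) dx_i ∧ dx_j. Under the identification (dy ∧ dz, dz ∧ dx, dx ∧ dy) ↔ (e_x, e_y, e_z), the coefficients are exactly the components of curl F. Compute:
  ∂R/∂y - ∂Q/∂z = (-2*z) - (3*x + y) = -3*x - y - 2*z
  ∂P/∂z - ∂R/∂x = (0) - (6*x) = -6*x
  ∂Q/∂x - ∂P/∂y = (3*z) - (-x + 2*y) = x - 2*y + 3*z.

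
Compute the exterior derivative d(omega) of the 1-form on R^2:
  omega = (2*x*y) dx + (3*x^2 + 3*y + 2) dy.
d(omega) = (4*x) dx ∧ dy

For a 1-form omega = sum_i f_i dx_i, the exterior derivative is
  d(omega) = sum_{i < j} (∂f_j/∂x_i - ∂f_i/∂x_j) dx_i ∧ dx_j.
  coefficient of dx ∧ dy: ∂f_2/∂x - ∂f_1/∂y = ∂(3*x^2 + 3*y + 2)/∂x - ∂(2*x*y)/∂y = 4*x
Assembling: d(omega) = (4*x) dx ∧ dy.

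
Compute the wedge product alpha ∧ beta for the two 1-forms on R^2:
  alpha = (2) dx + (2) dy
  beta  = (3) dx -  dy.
alpha ∧ beta = (-8) dx ∧ dy

Distribute the wedge, using dx_i ∧ dx_j = -dx_j ∧ dx_i and dx_i ∧ dx_i = 0. For each pair (i, j) with i < j, the coefficient of dx_i ∧ dx_j in alpha ∧ beta is (alpha_i * beta_j - alpha_j * beta_i). Collecting: alpha ∧ beta = (-8) dx ∧ dy.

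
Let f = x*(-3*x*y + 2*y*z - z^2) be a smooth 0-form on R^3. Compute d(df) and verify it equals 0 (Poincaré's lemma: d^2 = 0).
d(df) = 0

Step 1: df = sum_i (∂f/∂x_i) dx_i = (-6*x*y + 2*y*z - z^2) dx + (x*(-3*x + 2*z)) dy + (2*x*(y - z)) dz.
Step 2: Apply d again. Using the 1-form formula, the coefficient of dx ∧ dy in d(df) is ∂^2 f/∂x ∂y - ∂^2 f/∂y ∂x = (-6*x + 2*z) - (-6*x + 2*z) = 0 (equality of mixed partials for smooth f).
Similarly for dx ∧ dz and dy ∧ dz — all coefficients vanish. So d(df) = 0.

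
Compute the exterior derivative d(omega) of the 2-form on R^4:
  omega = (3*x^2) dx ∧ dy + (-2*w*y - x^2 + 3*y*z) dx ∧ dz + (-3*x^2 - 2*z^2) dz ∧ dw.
d(omega) = (2*w - 3*z) dx ∧ dy ∧ dz + (-6*x - 2*y) dx ∧ dz ∧ dw

For a 2-form omega = sum_{i<j} g_{ij} dx_i ∧ dx_j, the exterior derivative is
  d(omega) = sum_{i<j} d(g_{ij}) ∧ dx_i ∧ dx_j = sum_{i<j, k} (∂g_{ij}/∂x_k) dx_k ∧ dx_i ∧ dx_j.
Expand each term, using dx_k ∧ dx_i ∧ dx_j = sgn(permutation) dx_{(a)} ∧ dx_{(b)} ∧ dx_{(c)} with (a < b < c) sorted:
  d(-2*w*y - x^2 + 3*y*z) includes (∂/∂y)(-2*w*y - x^2 + 3*y*z) dy = (-2*w + 3*z) dy, which multiplied by dx ∧ dz gives (2*w - 3*z) dx ∧ dy ∧ dz
  d(-2*w*y - x^2 + 3*y*z) includes (∂/∂w)(-2*w*y - x^2 + 3*y*z) dw = (-2*y) dw, which multiplied by dx ∧ dz gives (-2*y) dx ∧ dz ∧ dw
  d(-3*x^2 - 2*z^2) includes (∂/∂x)(-3*x^2 - 2*z^2) dx = (-6*x) dx, which multiplied by dz ∧ dw gives (-6*x) dx ∧ dz ∧ dw
Collecting like 3-forms: d(omega) = (2*w - 3*z) dx ∧ dy ∧ dz + (-6*x - 2*y) dx ∧ dz ∧ dw.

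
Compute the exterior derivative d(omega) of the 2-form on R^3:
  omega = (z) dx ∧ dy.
d(omega) = (1) dx ∧ dy ∧ dz

For a 2-form omega = sum_{i<j} g_{ij} dx_i ∧ dx_j, the exterior derivative is
  d(omega) = sum_{i<j} d(g_{ij}) ∧ dx_i ∧ dx_j = sum_{i<j, k} (∂g_{ij}/∂x_k) dx_k ∧ dx_i ∧ dx_j.
Expand each term, using dx_k ∧ dx_i ∧ dx_j = sgn(permutation) dx_{(a)} ∧ dx_{(b)} ∧ dx_{(c)} with (a < b < c) sorted:
  d(z) includes (∂/∂z)(z) dz = (1) dz, which multiplied by dx ∧ dy gives (1) dx ∧ dy ∧ dz
Collecting like 3-forms: d(omega) = (1) dx ∧ dy ∧ dz.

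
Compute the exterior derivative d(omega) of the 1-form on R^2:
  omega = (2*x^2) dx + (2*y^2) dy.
d(omega) = 0

For a 1-form omega = sum_i f_i dx_i, the exterior derivative is
  d(omega) = sum_{i < j} (∂f_j/∂x_i - ∂f_i/∂x_j) dx_i ∧ dx_j.

Assembling: d(omega) = 0.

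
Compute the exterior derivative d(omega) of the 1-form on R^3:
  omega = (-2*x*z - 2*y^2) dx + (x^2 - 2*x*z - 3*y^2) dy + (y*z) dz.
d(omega) = (2*x + 4*y - 2*z) dx ∧ dy + (2*x) dx ∧ dz + (2*x + z) dy ∧ dz

For a 1-form omega = sum_i f_i dx_i, the exterior derivative is
  d(omega) = sum_{i < j} (∂f_j/∂x_i - ∂f_i/∂x_j) dx_i ∧ dx_j.
  coefficient of dx ∧ dy: ∂f_2/∂x - ∂f_1/∂y = ∂(x^2 - 2*x*z - 3*y^2)/∂x - ∂(-2*x*z - 2*y^2)/∂y = 2*x + 4*y - 2*z
  coefficient of dx ∧ dz: ∂f_3/∂x - ∂f_1/∂z = ∂(y*z)/∂x - ∂(-2*x*z - 2*y^2)/∂z = 2*x
  coefficient of dy ∧ dz: ∂f_3/∂y - ∂f_2/∂z = ∂(y*z)/∂y - ∂(x^2 - 2*x*z - 3*y^2)/∂z = 2*x + z
Assembling: d(omega) = (2*x + 4*y - 2*z) dx ∧ dy + (2*x) dx ∧ dz + (2*x + z) dy ∧ dz.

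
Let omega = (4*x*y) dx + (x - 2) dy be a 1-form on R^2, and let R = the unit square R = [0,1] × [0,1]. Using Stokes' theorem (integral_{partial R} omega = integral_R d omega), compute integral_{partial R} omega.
integral_(partial R) omega = -1

Stokes: integral_partial_R omega = integral_R d omega with d omega = (∂Q/∂x - ∂P/∂y) dx ∧ dy.
  ∂Q/∂x = 1
  ∂P/∂y = 4*x
  integrand = ∂Q/∂x - ∂P/∂y = 1 - 4*x.
Integrating over R: integral_0^1 integral_0^1 (1 - 4*x) dx dy = -1.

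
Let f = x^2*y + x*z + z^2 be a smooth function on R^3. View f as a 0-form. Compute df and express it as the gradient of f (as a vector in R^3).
df = (2*x*y + z) dx + (x^2) dy + (x + 2*z) dz; grad f = (2*x*y + z, x^2, x + 2*z)

For a 0-form f, d f = (∂f/∂x) dx + (∂f/∂y) dy + (∂f/∂z) dz. The components of the vector representation are exactly the entries of grad f in Cartesian coordinates:
  ∂f/∂x = 2*x*y + z
  ∂f/∂y = x^2
  ∂f/∂z = x + 2*z.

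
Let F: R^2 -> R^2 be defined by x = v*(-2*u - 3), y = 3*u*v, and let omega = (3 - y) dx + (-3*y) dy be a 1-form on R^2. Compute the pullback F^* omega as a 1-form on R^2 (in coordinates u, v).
F^* omega = (3*v*(-7*u*v - 2)) du + (-21*u^2*v + 9*u*v - 6*u - 9) dv

Using F^*(f dg) = (f ∘ F) d(g ∘ F), substitute each coordinate x_i by F_i(u, v) in f_i, and replace dx_i by d F_i = (∂F_i/∂u) du + (∂F_i/∂v) dv.
  For the x component: f_1(F) = -3*u*v + 3; d F_1 = (-2*v) du + (-2*u - 3) dv
  For the y component: f_2(F) = -9*u*v; d F_2 = (3*v) du + (3*u) dv
Combining and collecting du, dv coefficients:
  coeff of du: 3*v*(-7*u*v - 2)
  coeff of dv: -21*u^2*v + 9*u*v - 6*u - 9
F^* omega = (3*v*(-7*u*v - 2)) du + (-21*u^2*v + 9*u*v - 6*u - 9) dv.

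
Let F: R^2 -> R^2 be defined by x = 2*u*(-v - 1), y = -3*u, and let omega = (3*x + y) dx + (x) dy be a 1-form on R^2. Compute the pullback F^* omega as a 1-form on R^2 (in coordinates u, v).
F^* omega = (12*u*(v^2 + 3*v + 2)) du + (u^2*(12*v + 18)) dv

Using F^*(f dg) = (f ∘ F) d(g ∘ F), substitute each coordinate x_i by F_i(u, v) in f_i, and replace dx_i by d F_i = (∂F_i/∂u) du + (∂F_i/∂v) dv.
  For the x component: f_1(F) = 3*u*(-2*v - 3); d F_1 = (-2*v - 2) du + (-2*u) dv
  For the y component: f_2(F) = 2*u*(-v - 1); d F_2 = (-3) du + (0) dv
Combining and collecting du, dv coefficients:
  coeff of du: 12*u*(v^2 + 3*v + 2)
  coeff of dv: u^2*(12*v + 18)
F^* omega = (12*u*(v^2 + 3*v + 2)) du + (u^2*(12*v + 18)) dv.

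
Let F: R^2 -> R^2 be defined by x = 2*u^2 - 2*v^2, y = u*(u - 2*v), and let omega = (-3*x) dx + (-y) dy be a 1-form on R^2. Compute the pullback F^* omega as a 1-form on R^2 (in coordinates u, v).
F^* omega = (2*u*(-13*u^2 + 3*u*v + 10*v^2)) du + (2*u^3 + 20*u^2*v - 24*v^3) dv

Using F^*(f dg) = (f ∘ F) d(g ∘ F), substitute each coordinate x_i by F_i(u, v) in f_i, and replace dx_i by d F_i = (∂F_i/∂u) du + (∂F_i/∂v) dv.
  For the x component: f_1(F) = -6*u^2 + 6*v^2; d F_1 = (4*u) du + (-4*v) dv
  For the y component: f_2(F) = u*(-u + 2*v); d F_2 = (2*u - 2*v) du + (-2*u) dv
Combining and collecting du, dv coefficients:
  coeff of du: 2*u*(-13*u^2 + 3*u*v + 10*v^2)
  coeff of dv: 2*u^3 + 20*u^2*v - 24*v^3
F^* omega = (2*u*(-13*u^2 + 3*u*v + 10*v^2)) du + (2*u^3 + 20*u^2*v - 24*v^3) dv.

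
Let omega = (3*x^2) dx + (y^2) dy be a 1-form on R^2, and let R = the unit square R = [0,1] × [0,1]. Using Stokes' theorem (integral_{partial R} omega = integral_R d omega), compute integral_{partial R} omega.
integral_(partial R) omega = 0

Stokes: integral_partial_R omega = integral_R d omega with d omega = (∂Q/∂x - ∂P/∂y) dx ∧ dy.
  ∂Q/∂x = 0
  ∂P/∂y = 0
  integrand = ∂Q/∂x - ∂P/∂y = 0.
Integrating over R: integral_0^1 integral_0^1 (0) dx dy = 0.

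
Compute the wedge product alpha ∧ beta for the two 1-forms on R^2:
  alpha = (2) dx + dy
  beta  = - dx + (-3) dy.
alpha ∧ beta = (-5) dx ∧ dy

Distribute the wedge, using dx_i ∧ dx_j = -dx_j ∧ dx_i and dx_i ∧ dx_i = 0. For each pair (i, j) with i < j, the coefficient of dx_i ∧ dx_j in alpha ∧ beta is (alpha_i * beta_j - alpha_j * beta_i). Collecting: alpha ∧ beta = (-5) dx ∧ dy.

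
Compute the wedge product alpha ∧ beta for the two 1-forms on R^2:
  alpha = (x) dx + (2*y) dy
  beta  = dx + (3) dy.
alpha ∧ beta = (3*x - 2*y) dx ∧ dy

Distribute the wedge, using dx_i ∧ dx_j = -dx_j ∧ dx_i and dx_i ∧ dx_i = 0. For each pair (i, j) with i < j, the coefficient of dx_i ∧ dx_j in alpha ∧ beta is (alpha_i * beta_j - alpha_j * beta_i). Collecting: alpha ∧ beta = (3*x - 2*y) dx ∧ dy.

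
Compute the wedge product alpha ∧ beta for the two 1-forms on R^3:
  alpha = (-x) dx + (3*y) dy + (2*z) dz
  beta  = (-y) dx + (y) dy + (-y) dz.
alpha ∧ beta = (y*(-x + 3*y)) dx ∧ dy + (y*(x + 2*z)) dx ∧ dz + (-y*(3*y + 2*z)) dy ∧ dz

Distribute the wedge, using dx_i ∧ dx_j = -dx_j ∧ dx_i and dx_i ∧ dx_i = 0. For each pair (i, j) with i < j, the coefficient of dx_i ∧ dx_j in alpha ∧ beta is (alpha_i * beta_j - alpha_j * beta_i). Collecting: alpha ∧ beta = (y*(-x + 3*y)) dx ∧ dy + (y*(x + 2*z)) dx ∧ dz + (-y*(3*y + 2*z)) dy ∧ dz.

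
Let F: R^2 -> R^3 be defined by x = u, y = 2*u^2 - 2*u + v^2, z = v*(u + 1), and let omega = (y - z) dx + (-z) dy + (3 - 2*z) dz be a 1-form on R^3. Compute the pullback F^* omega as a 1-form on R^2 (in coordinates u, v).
F^* omega = (-4*u^2*v + 2*u^2 - 2*u*v^2 - 3*u*v - 2*u - v^2 + 4*v) du + (-2*u^2*v - 2*u*v^2 - 4*u*v + 3*u - 2*v^2 - 2*v + 3) dv

Using F^*(f dg) = (f ∘ F) d(g ∘ F), substitute each coordinate x_i by F_i(u, v) in f_i, and replace dx_i by d F_i = (∂F_i/∂u) du + (∂F_i/∂v) dv.
  For the x component: f_1(F) = 2*u^2 - u*v - 2*u + v^2 - v; d F_1 = (1) du + (0) dv
  For the y component: f_2(F) = v*(-u - 1); d F_2 = (4*u - 2) du + (2*v) dv
  For the z component: f_3(F) = -2*u*v - 2*v + 3; d F_3 = (v) du + (u + 1) dv
Combining and collecting du, dv coefficients:
  coeff of du: -4*u^2*v + 2*u^2 - 2*u*v^2 - 3*u*v - 2*u - v^2 + 4*v
  coeff of dv: -2*u^2*v - 2*u*v^2 - 4*u*v + 3*u - 2*v^2 - 2*v + 3
F^* omega = (-4*u^2*v + 2*u^2 - 2*u*v^2 - 3*u*v - 2*u - v^2 + 4*v) du + (-2*u^2*v - 2*u*v^2 - 4*u*v + 3*u - 2*v^2 - 2*v + 3) dv.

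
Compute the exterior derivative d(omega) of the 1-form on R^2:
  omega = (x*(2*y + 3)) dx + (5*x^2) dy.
d(omega) = (8*x) dx ∧ dy

For a 1-form omega = sum_i f_i dx_i, the exterior derivative is
  d(omega) = sum_{i < j} (∂f_j/∂x_i - ∂f_i/∂x_j) dx_i ∧ dx_j.
  coefficient of dx ∧ dy: ∂f_2/∂x - ∂f_1/∂y = ∂(5*x^2)/∂x - ∂(x*(2*y + 3))/∂y = 8*x
Assembling: d(omega) = (8*x) dx ∧ dy.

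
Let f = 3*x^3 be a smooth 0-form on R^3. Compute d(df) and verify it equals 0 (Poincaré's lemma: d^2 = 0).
d(df) = 0

Step 1: df = sum_i (∂f/∂x_i) dx_i = (9*x^2) dx + (0) dy + (0) dz.
Step 2: Apply d again. Using the 1-form formula, the coefficient of dx ∧ dy in d(df) is ∂^2 f/∂x ∂y - ∂^2 f/∂y ∂x = (0) - (0) = 0 (equality of mixed partials for smooth f).
Similarly for dx ∧ dz and dy ∧ dz — all coefficients vanish. So d(df) = 0.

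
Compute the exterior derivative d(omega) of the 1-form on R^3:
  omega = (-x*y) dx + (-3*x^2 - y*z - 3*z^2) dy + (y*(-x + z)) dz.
d(omega) = (-5*x) dx ∧ dy + (-y) dx ∧ dz + (-x + y + 7*z) dy ∧ dz

For a 1-form omega = sum_i f_i dx_i, the exterior derivative is
  d(omega) = sum_{i < j} (∂f_j/∂x_i - ∂f_i/∂x_j) dx_i ∧ dx_j.
  coefficient of dx ∧ dy: ∂f_2/∂x - ∂f_1/∂y = ∂(-3*x^2 - y*z - 3*z^2)/∂x - ∂(-x*y)/∂y = -5*x
  coefficient of dx ∧ dz: ∂f_3/∂x - ∂f_1/∂z = ∂(y*(-x + z))/∂x - ∂(-x*y)/∂z = -y
  coefficient of dy ∧ dz: ∂f_3/∂y - ∂f_2/∂z = ∂(y*(-x + z))/∂y - ∂(-3*x^2 - y*z - 3*z^2)/∂z = -x + y + 7*z
Assembling: d(omega) = (-5*x) dx ∧ dy + (-y) dx ∧ dz + (-x + y + 7*z) dy ∧ dz.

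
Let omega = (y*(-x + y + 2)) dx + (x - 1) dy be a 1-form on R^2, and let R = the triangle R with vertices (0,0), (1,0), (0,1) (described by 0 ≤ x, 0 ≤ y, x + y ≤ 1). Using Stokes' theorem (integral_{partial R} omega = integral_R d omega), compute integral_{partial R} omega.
integral_(partial R) omega = -2/3

Stokes: integral_partial_R omega = integral_R d omega with d omega = (∂Q/∂x - ∂P/∂y) dx ∧ dy.
  ∂Q/∂x = 1
  ∂P/∂y = -x + 2*y + 2
  integrand = ∂Q/∂x - ∂P/∂y = x - 2*y - 1.
Integrating over R: integral_0^1 integral_0^{1-x} (x - 2*y - 1) dy dx = -2/3.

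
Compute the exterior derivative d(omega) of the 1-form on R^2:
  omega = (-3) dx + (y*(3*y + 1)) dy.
d(omega) = 0

For a 1-form omega = sum_i f_i dx_i, the exterior derivative is
  d(omega) = sum_{i < j} (∂f_j/∂x_i - ∂f_i/∂x_j) dx_i ∧ dx_j.

Assembling: d(omega) = 0.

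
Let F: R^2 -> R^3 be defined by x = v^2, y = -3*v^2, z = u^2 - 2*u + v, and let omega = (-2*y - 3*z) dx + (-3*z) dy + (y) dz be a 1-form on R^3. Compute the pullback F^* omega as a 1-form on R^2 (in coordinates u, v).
F^* omega = (6*v^2*(1 - u)) du + (3*v*(4*u^2 - 8*u + 4*v^2 + 3*v)) dv

Using F^*(f dg) = (f ∘ F) d(g ∘ F), substitute each coordinate x_i by F_i(u, v) in f_i, and replace dx_i by d F_i = (∂F_i/∂u) du + (∂F_i/∂v) dv.
  For the x component: f_1(F) = -3*u^2 + 6*u + 6*v^2 - 3*v; d F_1 = (0) du + (2*v) dv
  For the y component: f_2(F) = -3*u^2 + 6*u - 3*v; d F_2 = (0) du + (-6*v) dv
  For the z component: f_3(F) = -3*v^2; d F_3 = (2*u - 2) du + (1) dv
Combining and collecting du, dv coefficients:
  coeff of du: 6*v^2*(1 - u)
  coeff of dv: 3*v*(4*u^2 - 8*u + 4*v^2 + 3*v)
F^* omega = (6*v^2*(1 - u)) du + (3*v*(4*u^2 - 8*u + 4*v^2 + 3*v)) dv.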